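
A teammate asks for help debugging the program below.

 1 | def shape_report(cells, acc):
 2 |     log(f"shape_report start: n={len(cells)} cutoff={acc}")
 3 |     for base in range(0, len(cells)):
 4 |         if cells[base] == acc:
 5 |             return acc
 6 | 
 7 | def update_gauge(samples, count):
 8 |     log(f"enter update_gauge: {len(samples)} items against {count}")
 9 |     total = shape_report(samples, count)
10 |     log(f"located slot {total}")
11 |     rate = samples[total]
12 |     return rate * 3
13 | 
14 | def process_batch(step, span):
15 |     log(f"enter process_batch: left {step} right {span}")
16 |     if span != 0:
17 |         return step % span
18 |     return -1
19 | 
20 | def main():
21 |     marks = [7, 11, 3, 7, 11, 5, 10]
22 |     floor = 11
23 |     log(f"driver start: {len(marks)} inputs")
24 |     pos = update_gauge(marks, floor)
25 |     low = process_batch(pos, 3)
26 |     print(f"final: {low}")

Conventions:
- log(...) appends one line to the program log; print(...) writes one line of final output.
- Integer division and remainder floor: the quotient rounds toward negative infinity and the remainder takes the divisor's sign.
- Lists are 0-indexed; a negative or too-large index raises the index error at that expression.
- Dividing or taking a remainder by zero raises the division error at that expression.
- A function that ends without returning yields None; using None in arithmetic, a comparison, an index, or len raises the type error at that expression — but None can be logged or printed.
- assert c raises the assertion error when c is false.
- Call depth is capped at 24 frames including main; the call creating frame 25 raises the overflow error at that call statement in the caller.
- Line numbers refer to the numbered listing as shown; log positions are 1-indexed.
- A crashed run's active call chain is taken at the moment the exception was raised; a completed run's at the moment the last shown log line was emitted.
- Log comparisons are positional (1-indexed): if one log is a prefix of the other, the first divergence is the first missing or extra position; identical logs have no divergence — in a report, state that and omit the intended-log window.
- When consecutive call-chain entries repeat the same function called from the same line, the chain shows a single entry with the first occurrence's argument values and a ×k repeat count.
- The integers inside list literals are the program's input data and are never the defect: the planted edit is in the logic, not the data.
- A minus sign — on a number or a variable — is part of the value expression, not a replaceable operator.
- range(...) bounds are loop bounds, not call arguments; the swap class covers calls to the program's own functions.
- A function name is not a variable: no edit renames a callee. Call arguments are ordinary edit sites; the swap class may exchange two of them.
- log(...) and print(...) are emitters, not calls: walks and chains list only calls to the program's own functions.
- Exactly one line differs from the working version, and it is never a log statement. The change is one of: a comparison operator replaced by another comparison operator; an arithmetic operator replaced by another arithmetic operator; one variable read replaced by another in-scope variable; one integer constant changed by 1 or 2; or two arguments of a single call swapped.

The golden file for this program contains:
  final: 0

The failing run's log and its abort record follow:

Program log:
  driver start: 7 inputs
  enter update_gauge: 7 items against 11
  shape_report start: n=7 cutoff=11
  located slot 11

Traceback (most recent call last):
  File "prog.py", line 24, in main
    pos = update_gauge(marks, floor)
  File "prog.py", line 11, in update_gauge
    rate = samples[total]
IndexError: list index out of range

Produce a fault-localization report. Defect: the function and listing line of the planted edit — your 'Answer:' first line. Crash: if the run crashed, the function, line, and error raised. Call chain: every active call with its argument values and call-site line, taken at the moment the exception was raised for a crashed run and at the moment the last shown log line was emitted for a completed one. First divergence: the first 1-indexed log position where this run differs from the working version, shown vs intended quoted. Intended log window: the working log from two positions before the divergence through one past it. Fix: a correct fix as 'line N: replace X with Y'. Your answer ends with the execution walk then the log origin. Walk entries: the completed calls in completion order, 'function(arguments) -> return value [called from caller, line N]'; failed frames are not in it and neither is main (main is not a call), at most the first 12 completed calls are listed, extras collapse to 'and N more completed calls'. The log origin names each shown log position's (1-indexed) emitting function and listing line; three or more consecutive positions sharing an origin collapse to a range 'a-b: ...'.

Answer: the defect is in shape_report at line 5.
Key observation: The earliest visible damage is log position 4 — 'located slot 11' rather than the intended 'located slot 1'.
Crash: update_gauge, line 11, IndexError.
Call chain: main -> update_gauge([7, 11, 3, 7, 11, 5, 10], 11) (called at line 24).
First divergence: position 4 — the shown line 'located slot 11' should read 'located slot 1'.
Intended log window:
  2: enter update_gauge: 7 items against 11
  3: shape_report start: n=7 cutoff=11
  4: located slot 1
  5: enter process_batch: left 33 right 3
Execution walk:
  shape_report([7, 11, 3, 7, 11, 5, 10], 11) -> 11  [called from update_gauge, line 9]
Log origin:
  1: from main, line 23
  2: from update_gauge, line 8
  3: from shape_report, line 2
  4: from update_gauge, line 10
A correct fix: line 5: replace `acc` with `base`.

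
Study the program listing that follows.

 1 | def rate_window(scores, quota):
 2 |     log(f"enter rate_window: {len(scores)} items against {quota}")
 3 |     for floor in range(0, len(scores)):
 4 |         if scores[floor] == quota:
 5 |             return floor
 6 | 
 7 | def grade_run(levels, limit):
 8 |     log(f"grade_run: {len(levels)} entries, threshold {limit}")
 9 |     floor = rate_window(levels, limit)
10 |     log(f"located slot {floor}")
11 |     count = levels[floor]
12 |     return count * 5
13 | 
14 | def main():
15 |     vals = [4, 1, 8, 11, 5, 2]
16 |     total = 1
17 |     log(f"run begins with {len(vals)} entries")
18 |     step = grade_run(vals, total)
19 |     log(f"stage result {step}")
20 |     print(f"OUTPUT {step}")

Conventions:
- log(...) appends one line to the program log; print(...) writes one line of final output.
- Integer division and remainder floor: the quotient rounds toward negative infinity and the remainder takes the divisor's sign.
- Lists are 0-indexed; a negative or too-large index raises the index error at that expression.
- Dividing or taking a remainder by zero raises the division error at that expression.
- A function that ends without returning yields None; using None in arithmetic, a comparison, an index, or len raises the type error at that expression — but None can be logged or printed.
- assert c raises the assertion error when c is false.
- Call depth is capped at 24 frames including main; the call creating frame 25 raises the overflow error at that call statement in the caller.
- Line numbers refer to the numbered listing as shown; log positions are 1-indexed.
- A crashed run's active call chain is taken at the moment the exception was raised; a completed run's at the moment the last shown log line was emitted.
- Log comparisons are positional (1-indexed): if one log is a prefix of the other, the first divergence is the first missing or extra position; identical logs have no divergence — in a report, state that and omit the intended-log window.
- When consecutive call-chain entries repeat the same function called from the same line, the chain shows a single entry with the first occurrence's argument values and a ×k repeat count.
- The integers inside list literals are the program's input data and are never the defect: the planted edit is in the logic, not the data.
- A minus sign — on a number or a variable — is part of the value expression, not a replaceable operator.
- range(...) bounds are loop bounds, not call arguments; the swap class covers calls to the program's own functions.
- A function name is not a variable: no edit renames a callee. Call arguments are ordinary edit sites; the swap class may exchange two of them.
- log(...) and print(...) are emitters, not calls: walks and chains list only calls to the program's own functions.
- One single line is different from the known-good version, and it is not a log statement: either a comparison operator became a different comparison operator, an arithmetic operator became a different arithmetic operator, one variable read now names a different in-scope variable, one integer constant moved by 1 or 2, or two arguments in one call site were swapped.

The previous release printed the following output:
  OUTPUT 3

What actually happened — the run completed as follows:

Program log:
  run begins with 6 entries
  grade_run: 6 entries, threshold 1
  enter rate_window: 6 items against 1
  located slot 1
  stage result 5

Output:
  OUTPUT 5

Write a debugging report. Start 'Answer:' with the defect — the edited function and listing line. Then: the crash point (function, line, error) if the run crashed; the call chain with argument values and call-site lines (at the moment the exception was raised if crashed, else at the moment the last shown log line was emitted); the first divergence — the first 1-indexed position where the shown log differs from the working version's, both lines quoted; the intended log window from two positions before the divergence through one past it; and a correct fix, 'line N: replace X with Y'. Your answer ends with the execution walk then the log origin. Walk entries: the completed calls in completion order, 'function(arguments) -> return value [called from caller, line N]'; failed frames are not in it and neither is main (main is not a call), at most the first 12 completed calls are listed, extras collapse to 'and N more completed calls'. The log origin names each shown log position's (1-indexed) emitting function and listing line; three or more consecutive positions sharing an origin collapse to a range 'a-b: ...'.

Answer: the defect is in grade_run at line 12.
Core observation: The earliest visible damage is log position 5 — 'stage result 5' rather than the intended 'stage result 3'.
Call chain: main.
First divergence: at position 5 the run shows 'stage result 5' where the working version logs 'stage result 3'.
Intended log window:
  3: enter rate_window: 6 items against 1
  4: located slot 1
  5: stage result 3
Execution walk:
  rate_window([4, 1, 8, 11, 5, 2], 1) -> 1  [called from grade_run, line 9]
  grade_run([4, 1, 8, 11, 5, 2], 1) -> 5  [called from main, line 18]
Origin of each log line:
  1: emitted by main (line 17)
  2: emitted by grade_run (line 8)
  3: emitted by rate_window (line 2)
  4: emitted by grade_run (line 10)
  5: emitted by main (line 19)
A correct fix: line 12: replace `5` with `3`.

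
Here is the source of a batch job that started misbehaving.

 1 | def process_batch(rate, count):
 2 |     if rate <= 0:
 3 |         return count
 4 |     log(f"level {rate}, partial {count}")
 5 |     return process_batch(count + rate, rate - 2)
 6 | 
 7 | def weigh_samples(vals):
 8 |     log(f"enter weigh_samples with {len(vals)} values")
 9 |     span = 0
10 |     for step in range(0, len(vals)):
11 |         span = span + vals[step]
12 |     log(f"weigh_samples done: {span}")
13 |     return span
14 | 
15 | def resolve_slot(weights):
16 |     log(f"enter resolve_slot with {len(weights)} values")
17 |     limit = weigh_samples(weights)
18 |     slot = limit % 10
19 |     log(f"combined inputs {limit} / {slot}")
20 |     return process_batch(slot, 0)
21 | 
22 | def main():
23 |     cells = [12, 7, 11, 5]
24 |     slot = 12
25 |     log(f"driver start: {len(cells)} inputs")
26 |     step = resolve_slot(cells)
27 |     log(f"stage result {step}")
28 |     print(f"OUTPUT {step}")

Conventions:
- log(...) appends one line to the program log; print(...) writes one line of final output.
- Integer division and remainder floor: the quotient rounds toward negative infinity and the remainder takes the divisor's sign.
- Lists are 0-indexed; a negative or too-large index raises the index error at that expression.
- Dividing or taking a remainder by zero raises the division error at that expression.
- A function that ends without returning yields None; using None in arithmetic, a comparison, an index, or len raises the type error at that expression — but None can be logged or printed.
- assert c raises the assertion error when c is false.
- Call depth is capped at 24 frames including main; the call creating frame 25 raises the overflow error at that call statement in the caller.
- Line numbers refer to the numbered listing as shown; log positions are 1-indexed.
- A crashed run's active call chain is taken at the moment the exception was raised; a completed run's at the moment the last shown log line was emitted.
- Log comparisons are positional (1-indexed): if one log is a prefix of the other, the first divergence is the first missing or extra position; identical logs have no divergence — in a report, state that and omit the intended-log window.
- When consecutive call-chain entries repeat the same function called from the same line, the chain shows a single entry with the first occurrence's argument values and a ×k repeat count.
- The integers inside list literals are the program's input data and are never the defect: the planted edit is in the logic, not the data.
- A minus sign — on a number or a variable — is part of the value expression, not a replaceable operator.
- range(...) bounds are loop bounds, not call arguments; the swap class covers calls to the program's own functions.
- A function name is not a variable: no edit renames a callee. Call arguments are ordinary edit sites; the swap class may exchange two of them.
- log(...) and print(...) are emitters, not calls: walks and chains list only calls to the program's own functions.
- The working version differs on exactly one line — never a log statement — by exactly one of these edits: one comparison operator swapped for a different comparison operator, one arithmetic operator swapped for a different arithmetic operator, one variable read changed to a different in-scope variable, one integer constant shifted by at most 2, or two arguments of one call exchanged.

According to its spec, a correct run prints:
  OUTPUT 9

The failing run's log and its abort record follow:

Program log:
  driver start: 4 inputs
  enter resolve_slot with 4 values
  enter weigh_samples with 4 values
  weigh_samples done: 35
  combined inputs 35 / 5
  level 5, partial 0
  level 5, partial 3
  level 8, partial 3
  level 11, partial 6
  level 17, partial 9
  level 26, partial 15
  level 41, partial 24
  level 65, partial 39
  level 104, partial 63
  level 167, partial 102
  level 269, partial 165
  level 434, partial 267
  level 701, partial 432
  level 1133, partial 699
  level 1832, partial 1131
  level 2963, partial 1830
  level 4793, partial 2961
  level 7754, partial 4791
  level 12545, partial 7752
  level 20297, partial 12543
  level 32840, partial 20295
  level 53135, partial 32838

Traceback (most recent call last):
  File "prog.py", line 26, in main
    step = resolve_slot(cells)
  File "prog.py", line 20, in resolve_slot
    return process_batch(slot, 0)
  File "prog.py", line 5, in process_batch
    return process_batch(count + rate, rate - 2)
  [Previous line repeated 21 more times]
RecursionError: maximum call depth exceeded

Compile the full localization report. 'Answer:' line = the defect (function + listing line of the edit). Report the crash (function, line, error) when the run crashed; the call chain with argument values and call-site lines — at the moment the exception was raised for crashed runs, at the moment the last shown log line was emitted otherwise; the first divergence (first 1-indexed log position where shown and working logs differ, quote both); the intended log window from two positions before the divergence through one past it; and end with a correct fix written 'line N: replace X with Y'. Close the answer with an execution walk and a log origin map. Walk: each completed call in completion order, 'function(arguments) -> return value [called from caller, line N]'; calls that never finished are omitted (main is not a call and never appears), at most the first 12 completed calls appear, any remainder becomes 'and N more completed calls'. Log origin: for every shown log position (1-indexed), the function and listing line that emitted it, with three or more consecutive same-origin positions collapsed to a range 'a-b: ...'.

Answer: the defect is in process_batch at line 5.
Key fact: The log first diverges at position 7: the faulty run prints 'level 5, partial 3' where the working version prints 'level 3, partial 5'.
Crash: process_batch, line 5, RecursionError.
Call chain: main -> resolve_slot([12, 7, 11, 5]) (called at line 26) -> process_batch(5, 0) (called at line 20) -> process_batch(5, 3) (called at line 5) ×21.
First divergence: position 7 — shown 'level 5, partial 3', intended 'level 3, partial 5'.
Intended log window:
  5: combined inputs 35 / 5
  6: level 5, partial 0
  7: level 3, partial 5
  8: level 1, partial 8
Execution walk:
  weigh_samples([12, 7, 11, 5]) -> 35  [called from resolve_slot, line 17]
Log origins:
  1: emitted by main (line 25)
  2: emitted by resolve_slot (line 16)
  3: emitted by weigh_samples (line 8)
  4: emitted by weigh_samples (line 12)
  5: emitted by resolve_slot (line 19)
  6-27: emitted by process_batch (line 4)
A correct fix: line 5: replace `process_batch(count + rate, rate - 2)` with `process_batch(rate - 2, count + rate)`.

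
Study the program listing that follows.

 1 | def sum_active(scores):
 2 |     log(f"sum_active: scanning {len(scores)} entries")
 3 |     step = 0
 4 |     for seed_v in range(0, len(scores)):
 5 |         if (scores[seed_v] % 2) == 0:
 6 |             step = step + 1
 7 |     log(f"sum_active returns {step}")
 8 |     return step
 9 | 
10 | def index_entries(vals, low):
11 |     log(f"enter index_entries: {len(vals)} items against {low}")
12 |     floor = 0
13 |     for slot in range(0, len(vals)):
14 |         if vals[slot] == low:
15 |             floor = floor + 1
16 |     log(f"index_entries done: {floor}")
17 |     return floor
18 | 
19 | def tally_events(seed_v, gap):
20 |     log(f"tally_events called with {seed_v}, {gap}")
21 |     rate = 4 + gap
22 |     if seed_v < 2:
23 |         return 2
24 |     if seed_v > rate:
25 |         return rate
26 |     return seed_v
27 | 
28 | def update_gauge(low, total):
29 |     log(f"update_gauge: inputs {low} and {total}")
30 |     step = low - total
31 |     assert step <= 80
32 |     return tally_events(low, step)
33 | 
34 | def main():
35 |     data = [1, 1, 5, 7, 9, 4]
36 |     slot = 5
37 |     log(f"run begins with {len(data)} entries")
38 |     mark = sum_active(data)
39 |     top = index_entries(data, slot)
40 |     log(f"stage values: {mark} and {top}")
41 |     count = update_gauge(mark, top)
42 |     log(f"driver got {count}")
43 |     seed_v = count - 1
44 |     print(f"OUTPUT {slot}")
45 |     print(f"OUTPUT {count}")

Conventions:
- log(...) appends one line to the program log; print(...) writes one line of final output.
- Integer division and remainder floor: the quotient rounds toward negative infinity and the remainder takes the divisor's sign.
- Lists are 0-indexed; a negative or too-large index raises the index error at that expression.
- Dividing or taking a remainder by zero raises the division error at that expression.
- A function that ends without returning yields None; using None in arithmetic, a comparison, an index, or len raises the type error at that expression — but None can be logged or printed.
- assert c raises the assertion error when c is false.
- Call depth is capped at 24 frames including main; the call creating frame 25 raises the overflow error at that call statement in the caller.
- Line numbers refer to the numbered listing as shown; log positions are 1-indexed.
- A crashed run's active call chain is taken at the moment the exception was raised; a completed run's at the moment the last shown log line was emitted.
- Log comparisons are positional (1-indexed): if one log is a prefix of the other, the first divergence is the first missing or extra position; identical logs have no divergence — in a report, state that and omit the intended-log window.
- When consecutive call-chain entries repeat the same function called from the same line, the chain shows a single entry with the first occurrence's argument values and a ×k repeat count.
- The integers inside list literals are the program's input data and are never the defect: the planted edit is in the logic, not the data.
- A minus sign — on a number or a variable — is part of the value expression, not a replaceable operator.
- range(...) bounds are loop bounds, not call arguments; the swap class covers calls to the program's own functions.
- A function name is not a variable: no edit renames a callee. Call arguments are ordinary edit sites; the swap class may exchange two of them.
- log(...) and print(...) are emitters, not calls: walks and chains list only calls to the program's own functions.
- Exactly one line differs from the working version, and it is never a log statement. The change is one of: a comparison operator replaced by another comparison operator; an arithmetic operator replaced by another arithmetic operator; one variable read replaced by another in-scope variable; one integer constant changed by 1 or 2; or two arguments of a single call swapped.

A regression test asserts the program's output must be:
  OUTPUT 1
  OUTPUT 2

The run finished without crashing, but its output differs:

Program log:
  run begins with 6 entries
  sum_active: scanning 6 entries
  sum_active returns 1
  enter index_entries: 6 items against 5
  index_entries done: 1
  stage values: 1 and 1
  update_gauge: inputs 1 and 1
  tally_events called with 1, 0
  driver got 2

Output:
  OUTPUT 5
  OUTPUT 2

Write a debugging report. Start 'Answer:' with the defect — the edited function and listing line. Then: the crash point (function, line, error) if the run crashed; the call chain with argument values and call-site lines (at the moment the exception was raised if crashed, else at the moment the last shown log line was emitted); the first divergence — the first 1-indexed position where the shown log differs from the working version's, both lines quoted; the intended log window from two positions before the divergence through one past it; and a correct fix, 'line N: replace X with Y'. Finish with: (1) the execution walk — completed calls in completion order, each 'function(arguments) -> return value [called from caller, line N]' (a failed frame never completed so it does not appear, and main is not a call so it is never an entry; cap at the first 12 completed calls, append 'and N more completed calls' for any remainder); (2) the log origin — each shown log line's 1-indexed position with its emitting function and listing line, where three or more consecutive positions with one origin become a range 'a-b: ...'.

Answer: the defect is in main at line 44.
Key observation: The logs agree in full; only the final output differs.
Call chain: main.
First divergence: there is none — every log position agrees.
Execution walk:
  sum_active([1, 1, 5, 7, 9, 4]) -> 1  [called from main, line 38]
  index_entries([1, 1, 5, 7, 9, 4], 5) -> 1  [called from main, line 39]
  tally_events(1, 0) -> 2  [called from update_gauge, line 32]
  update_gauge(1, 1) -> 2  [called from main, line 41]
Log line origins:
  1: logged in main at line 37
  2: logged in sum_active at line 2
  3: logged in sum_active at line 7
  4: logged in index_entries at line 11
  5: logged in index_entries at line 16
  6: logged in main at line 40
  7: logged in update_gauge at line 29
  8: logged in tally_events at line 20
  9: logged in main at line 42
A correct fix: line 44: replace `slot` with `seed_v`.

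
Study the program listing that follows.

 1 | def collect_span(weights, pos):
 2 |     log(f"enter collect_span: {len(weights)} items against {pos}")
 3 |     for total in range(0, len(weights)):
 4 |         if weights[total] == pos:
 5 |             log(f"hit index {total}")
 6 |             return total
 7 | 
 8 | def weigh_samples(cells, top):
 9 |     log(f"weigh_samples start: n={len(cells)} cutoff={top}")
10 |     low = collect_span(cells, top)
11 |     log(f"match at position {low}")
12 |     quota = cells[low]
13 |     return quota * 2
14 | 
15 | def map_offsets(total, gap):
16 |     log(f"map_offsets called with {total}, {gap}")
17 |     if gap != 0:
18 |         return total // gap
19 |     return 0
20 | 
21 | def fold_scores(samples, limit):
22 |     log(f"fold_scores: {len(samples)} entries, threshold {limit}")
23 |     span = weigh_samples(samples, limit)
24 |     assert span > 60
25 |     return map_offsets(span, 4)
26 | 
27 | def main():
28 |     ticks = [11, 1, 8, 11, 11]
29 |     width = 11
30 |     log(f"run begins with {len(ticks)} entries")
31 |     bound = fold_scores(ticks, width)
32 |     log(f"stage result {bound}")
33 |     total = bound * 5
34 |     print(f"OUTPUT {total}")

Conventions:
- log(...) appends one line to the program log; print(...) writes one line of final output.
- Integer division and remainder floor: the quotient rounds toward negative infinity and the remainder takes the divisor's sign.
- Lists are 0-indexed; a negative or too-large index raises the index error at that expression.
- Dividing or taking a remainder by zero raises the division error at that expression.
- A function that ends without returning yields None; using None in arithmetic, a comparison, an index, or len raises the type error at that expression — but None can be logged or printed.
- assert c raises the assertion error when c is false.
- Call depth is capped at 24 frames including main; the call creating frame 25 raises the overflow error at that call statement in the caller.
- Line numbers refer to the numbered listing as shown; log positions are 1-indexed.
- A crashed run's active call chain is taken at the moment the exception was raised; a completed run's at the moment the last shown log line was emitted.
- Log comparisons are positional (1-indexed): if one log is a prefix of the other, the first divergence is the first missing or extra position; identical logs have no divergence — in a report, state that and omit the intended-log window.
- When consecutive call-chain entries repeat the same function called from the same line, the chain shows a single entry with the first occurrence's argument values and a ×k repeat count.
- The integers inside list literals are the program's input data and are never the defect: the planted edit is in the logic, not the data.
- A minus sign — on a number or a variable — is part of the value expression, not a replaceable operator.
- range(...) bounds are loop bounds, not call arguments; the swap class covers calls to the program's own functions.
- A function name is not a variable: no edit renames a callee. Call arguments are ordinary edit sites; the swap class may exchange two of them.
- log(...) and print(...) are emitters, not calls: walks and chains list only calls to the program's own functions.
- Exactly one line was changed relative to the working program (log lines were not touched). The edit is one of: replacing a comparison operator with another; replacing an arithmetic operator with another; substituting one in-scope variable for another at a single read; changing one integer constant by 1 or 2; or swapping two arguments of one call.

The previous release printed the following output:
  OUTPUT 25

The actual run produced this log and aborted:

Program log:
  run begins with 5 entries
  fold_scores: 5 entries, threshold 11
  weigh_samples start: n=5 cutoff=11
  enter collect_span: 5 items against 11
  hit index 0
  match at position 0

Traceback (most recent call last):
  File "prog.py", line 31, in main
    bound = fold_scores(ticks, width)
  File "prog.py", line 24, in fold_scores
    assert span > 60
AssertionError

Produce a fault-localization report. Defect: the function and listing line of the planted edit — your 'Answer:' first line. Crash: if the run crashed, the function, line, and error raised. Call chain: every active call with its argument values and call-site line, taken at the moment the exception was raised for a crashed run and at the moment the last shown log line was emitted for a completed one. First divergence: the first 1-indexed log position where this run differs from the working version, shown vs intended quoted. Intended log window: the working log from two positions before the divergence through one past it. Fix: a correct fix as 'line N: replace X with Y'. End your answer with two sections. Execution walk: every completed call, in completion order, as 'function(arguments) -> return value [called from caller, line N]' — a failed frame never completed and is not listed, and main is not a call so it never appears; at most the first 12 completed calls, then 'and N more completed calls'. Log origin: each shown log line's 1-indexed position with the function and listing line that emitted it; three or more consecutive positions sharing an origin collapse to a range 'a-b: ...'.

Answer: the defect is in fold_scores at line 24.
Key observation: A complete run would log 'map_offsets called with 22, 4' next, but this one stopped at 6 lines.
Crash: fold_scores, line 24, AssertionError.
Call chain: main -> fold_scores([11, 1, 8, 11, 11], 11) (called at line 31).
First divergence: position 7; the shown log stops at 6 lines while the working version next logs 'map_offsets called with 22, 4'.
Intended log window:
  5: hit index 0
  6: match at position 0
  7: map_offsets called with 22, 4
  8: stage result 5
Execution walk:
  collect_span([11, 1, 8, 11, 11], 11) -> 0  [called from weigh_samples, line 10]
  weigh_samples([11, 1, 8, 11, 11], 11) -> 22  [called from fold_scores, line 23]
Origin of each log line:
  1: logged in main at line 30
  2: logged in fold_scores at line 22
  3: logged in weigh_samples at line 9
  4: logged in collect_span at line 2
  5: logged in collect_span at line 5
  6: logged in weigh_samples at line 11
A correct fix: line 24: replace `>` with `<=`.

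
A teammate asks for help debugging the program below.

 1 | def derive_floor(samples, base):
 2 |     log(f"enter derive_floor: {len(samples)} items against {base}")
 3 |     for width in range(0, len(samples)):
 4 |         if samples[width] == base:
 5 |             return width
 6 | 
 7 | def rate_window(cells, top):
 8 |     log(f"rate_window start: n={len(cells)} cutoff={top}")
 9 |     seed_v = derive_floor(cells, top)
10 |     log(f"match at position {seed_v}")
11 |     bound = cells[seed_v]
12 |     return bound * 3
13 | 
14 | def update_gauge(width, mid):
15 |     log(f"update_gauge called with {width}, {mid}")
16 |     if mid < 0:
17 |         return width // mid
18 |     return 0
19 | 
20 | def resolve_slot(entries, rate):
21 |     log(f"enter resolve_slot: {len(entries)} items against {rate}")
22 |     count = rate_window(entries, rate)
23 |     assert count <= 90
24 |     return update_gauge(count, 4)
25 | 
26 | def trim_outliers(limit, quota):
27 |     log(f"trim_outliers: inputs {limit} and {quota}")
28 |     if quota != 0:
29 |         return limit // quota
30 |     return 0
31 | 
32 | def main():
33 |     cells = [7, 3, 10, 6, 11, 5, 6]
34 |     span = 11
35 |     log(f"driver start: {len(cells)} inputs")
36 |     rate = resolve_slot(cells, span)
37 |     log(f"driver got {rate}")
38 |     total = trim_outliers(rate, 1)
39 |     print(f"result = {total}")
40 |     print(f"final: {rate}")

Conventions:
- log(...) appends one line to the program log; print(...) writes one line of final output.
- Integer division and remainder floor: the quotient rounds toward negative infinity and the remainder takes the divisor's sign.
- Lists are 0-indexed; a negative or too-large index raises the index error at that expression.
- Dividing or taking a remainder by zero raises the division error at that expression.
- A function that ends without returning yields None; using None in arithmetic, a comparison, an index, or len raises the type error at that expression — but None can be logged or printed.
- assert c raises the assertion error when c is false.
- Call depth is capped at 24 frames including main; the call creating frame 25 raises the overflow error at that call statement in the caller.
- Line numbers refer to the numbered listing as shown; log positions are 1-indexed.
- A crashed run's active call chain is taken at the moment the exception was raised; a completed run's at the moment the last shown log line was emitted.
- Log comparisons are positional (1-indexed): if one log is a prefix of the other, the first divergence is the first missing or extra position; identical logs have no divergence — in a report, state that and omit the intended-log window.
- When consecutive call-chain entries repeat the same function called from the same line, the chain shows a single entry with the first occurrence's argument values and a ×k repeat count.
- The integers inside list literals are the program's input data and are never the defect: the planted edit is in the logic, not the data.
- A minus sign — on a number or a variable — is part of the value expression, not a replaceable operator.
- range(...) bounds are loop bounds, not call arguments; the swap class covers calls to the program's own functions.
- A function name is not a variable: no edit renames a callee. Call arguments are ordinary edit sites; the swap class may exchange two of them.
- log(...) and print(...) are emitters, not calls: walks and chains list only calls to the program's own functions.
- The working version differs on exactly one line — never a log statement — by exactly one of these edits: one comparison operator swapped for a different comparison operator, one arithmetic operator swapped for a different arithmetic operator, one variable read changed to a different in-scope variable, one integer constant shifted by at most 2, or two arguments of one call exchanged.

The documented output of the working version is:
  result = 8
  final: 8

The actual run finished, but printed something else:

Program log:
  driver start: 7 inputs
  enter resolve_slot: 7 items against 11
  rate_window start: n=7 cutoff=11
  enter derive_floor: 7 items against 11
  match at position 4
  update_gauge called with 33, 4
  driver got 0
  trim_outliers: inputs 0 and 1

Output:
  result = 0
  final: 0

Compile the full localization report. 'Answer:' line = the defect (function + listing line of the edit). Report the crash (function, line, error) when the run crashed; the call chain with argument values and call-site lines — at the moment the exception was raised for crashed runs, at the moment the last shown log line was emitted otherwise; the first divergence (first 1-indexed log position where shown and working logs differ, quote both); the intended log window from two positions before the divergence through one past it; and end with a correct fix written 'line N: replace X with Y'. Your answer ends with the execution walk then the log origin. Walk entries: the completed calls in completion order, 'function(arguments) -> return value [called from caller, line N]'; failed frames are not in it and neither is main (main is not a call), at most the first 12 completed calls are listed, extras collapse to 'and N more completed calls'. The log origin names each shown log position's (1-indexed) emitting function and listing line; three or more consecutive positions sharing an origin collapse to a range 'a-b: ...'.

Answer: the defect is in update_gauge at line 16.
Key fact: The earliest visible damage is log position 7 — 'driver got 0' rather than the intended 'driver got 8'.
Call chain: main -> trim_outliers(0, 1) (called at line 38).
First divergence: position 7 — the shown line 'driver got 0' should read 'driver got 8'.
Intended log window:
  5: match at position 4
  6: update_gauge called with 33, 4
  7: driver got 8
  8: trim_outliers: inputs 8 and 1
Execution walk:
  derive_floor([7, 3, 10, 6, 11, 5, 6], 11) -> 4  [called from rate_window, line 9]
  rate_window([7, 3, 10, 6, 11, 5, 6], 11) -> 33  [called from resolve_slot, line 22]
  update_gauge(33, 4) -> 0  [called from resolve_slot, line 24]
  resolve_slot([7, 3, 10, 6, 11, 5, 6], 11) -> 0  [called from main, line 36]
  trim_outliers(0, 1) -> 0  [called from main, line 38]
Log origins:
  1: from main, line 35
  2: from resolve_slot, line 21
  3: from rate_window, line 8
  4: from derive_floor, line 2
  5: from rate_window, line 10
  6: from update_gauge, line 15
  7: from main, line 37
  8: from trim_outliers, line 27
A correct fix: line 16: replace `<` with `!=`.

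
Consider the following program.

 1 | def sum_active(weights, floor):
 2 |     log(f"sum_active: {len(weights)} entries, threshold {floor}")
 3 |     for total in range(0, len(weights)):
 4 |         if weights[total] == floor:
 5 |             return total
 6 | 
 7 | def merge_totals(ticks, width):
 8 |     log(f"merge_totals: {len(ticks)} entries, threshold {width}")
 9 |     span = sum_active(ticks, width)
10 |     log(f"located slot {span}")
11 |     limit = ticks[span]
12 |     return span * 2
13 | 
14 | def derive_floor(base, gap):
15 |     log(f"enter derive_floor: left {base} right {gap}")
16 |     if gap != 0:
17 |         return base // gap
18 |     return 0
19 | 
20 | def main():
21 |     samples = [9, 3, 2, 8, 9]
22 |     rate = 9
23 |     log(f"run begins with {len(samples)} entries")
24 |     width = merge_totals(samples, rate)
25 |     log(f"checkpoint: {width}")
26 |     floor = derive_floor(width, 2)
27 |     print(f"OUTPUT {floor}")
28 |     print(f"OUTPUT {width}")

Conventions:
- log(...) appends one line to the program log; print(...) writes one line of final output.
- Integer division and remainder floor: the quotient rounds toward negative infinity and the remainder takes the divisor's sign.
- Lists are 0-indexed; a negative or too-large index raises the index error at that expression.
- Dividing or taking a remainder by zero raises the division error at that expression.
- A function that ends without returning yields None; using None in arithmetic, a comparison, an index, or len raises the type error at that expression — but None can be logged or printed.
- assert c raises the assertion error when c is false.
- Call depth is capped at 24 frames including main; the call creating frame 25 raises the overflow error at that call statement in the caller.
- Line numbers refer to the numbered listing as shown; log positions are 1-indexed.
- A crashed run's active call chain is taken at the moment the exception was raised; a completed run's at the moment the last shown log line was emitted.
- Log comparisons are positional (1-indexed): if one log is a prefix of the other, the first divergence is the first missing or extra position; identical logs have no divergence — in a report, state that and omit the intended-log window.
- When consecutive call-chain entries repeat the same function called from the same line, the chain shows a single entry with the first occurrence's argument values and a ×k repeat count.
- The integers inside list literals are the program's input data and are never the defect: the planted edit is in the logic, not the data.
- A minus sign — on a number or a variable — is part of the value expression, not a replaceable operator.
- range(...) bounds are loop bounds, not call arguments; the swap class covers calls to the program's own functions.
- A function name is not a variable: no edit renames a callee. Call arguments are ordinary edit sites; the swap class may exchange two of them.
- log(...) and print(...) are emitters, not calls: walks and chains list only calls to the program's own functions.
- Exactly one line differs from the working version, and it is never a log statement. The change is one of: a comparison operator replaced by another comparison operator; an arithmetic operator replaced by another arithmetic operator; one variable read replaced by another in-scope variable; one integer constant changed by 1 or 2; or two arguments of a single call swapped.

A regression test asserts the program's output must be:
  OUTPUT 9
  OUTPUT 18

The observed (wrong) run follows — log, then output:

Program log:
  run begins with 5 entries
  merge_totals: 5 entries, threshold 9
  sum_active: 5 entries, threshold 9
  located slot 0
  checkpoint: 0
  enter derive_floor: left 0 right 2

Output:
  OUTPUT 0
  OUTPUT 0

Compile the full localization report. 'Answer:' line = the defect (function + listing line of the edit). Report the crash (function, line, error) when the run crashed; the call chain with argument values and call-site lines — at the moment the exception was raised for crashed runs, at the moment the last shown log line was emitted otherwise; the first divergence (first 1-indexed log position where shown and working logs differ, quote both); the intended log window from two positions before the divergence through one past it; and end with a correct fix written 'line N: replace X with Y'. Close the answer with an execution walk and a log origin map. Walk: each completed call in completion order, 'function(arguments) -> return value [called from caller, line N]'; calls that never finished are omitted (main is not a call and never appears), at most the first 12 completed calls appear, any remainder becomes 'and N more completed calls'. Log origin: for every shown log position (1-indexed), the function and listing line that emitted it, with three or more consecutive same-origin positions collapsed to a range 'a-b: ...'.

Answer: the defect is in merge_totals at line 12.
Key observation: Log line 5 is where behavior first shows: 'checkpoint: 0' appears instead of 'checkpoint: 18'.
Call chain: main -> derive_floor(0, 2) (called at line 26).
First divergence: at position 5 the run shows 'checkpoint: 0' where the working version logs 'checkpoint: 18'.
Intended log window:
  3: sum_active: 5 entries, threshold 9
  4: located slot 0
  5: checkpoint: 18
  6: enter derive_floor: left 18 right 2
Execution walk:
  sum_active([9, 3, 2, 8, 9], 9) -> 0  [called from merge_totals, line 9]
  merge_totals([9, 3, 2, 8, 9], 9) -> 0  [called from main, line 24]
  derive_floor(0, 2) -> 0  [called from main, line 26]
Log origin:
  1 — main, line 23
  2 — merge_totals, line 8
  3 — sum_active, line 2
  4 — merge_totals, line 10
  5 — main, line 25
  6 — derive_floor, line 15
A correct fix: line 12: replace `span` with `limit`.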